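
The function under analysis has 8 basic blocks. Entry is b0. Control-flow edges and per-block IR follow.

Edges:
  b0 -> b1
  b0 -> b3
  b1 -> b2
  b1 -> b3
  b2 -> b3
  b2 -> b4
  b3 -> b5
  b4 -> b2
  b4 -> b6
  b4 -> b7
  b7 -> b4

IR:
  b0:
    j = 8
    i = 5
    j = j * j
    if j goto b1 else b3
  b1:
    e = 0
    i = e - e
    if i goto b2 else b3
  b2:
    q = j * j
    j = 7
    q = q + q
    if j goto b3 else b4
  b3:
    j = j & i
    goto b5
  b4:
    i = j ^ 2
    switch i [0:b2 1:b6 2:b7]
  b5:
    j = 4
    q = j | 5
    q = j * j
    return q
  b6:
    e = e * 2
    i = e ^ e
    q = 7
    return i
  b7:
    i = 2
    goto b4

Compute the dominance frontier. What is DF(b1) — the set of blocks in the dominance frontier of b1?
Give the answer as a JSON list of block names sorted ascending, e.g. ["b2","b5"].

Answer: ["b3"]

Derivation:
idom tree: b1←b0 b2←b1 b3←b0 b4←b2 b5←b3 b6←b4 b7←b4
Join-block Dom:
  b2: preds {b1,b4}: {b0,b1} ∩ {b0,b1,b2,b4} = {b0,b1}; idom=b1
  b3: preds {b0,b1,b2}: {b0} ∩ {b0,b1} ∩ {b0,b1,b2} = {b0}; idom=b0
  b4: preds {b2,b7}: {b0,b1,b2} ∩ {b0,b1,b2,b4,b7} = {b0,b1,b2}; idom=b2

Frontier:
  b2←b1: walk · to b1
  b2←b4: walk b4→b2 to b1
  b3←b0: walk · to b0
  b3←b1: walk b1 to b0
  b3←b2: walk b2→b1 to b0
  b4←b2: walk · to b2
  b4←b7: walk b7→b4 to b2
  DF(b0)=∅
  DF(b1)={b3}
  DF(b2)={b2,b3}
  DF(b3)=∅
  DF(b4)={b2,b4}
  DF(b5)=∅
  DF(b6)=∅
  DF(b7)={b4}

DF(b1) = ["b3"]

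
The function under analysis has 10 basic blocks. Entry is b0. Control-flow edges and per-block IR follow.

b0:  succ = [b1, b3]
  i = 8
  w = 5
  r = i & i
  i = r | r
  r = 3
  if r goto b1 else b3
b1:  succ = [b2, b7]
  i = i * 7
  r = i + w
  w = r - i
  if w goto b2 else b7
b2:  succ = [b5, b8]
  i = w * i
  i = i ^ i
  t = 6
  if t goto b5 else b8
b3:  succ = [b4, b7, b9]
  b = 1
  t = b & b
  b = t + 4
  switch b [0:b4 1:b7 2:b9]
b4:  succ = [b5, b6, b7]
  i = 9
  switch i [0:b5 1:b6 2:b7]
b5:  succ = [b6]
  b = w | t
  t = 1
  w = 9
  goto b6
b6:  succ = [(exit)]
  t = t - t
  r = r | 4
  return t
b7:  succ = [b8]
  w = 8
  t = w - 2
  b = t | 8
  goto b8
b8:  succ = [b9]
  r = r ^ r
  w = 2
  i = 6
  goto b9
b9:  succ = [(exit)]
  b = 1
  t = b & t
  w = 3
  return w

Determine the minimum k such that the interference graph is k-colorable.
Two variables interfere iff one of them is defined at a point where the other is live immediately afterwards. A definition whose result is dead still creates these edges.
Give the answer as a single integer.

Answer: 4

Working:
Block summaries:
  b0 def {i,r,w} use ∅
  b1 def {i,r,w} use {i,w}
  b2 def {i,t} use {i,w}
  b3 def {b,t} use ∅
  b4 def {i} use ∅
  b5 def {b,t,w} use {t,w}
  b6 def {r,t} use {r,t}
  b7 def {b,t,w} use ∅
  b8 def {i,r,w} use {r}
  b9 def {b,t,w} use {t}

Live sets:
  b0 li=∅ lo={i,r,w}
  b1 li={i,w} lo={i,r,w}
  b2 li={i,r,w} lo={r,t,w}
  b3 li={r,w} lo={r,t,w}
  b4 li={r,t,w} lo={r,t,w}
  b5 li={r,t,w} lo={r,t}
  b6 li={r,t} lo=∅
  b7 li={r} lo={r,t}
  b8 li={r,t} lo={t}
  b9 li={t} lo=∅

Interfere edges:
  b: {r,t,w}
  i: {r,t,w}
  r: {b,i,t,w}
  t: {b,i,r,w}
  w: {b,i,r,t}

Chromatic number:
  lower bound: {b,r,t,w} mutually conflict ⇒ χ ≥ 4
  4-colouring: r0={r}  r1={t}  r2={w}  r3={b,i}
  χ = 4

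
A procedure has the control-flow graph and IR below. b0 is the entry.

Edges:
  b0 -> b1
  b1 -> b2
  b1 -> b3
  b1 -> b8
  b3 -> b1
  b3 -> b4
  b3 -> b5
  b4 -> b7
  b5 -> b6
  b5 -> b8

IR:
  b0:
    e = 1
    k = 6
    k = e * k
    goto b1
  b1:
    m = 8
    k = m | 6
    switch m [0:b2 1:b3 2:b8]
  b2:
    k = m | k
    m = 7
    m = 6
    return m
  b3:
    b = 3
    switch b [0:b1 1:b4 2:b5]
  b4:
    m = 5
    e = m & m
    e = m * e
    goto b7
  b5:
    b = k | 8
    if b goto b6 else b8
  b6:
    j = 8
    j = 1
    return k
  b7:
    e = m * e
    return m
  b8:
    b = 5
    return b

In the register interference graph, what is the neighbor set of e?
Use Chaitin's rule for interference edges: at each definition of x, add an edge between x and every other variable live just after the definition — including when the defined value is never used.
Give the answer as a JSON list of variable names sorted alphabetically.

Answer: ["k", "m"]

Analysis:
Per-block:
  b0 def {e,k} use ∅
  b1 def {k,m} use ∅
  b2 def {k,m} use {k,m}
  b3 def {b} use ∅
  b4 def {e,m} use ∅
  b5 def {b} use {k}
  b6 def {j} use {k}
  b7 def {e} use {e,m}
  b8 def {b} use ∅

Backward fixpoint:
  b0: in=∅ out=∅
  b1: in=∅ out={k,m}
  b2: in={k,m} out=∅
  b3: in={k} out={k}
  b4: in=∅ out={e,m}
  b5: in={k} out={k}
  b6: in={k} out=∅
  b7: in={e,m} out=∅
  b8: in=∅ out=∅

Interference:
  b — {k}
  e — {k,m}
  j — {k}
  k — {b,e,j,m}
  m — {e,k}

N(e) = ["k", "m"]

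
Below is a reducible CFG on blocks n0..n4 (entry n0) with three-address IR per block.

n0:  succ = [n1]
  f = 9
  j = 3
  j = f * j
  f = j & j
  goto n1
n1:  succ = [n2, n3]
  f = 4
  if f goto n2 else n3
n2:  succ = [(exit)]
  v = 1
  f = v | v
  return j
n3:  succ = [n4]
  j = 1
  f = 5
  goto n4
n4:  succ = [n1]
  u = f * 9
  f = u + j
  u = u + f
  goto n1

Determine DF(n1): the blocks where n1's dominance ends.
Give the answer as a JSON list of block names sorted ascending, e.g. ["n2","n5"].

idom tree: n1←n0 n2←n1 n3←n1 n4←n3
Dom∩ at merges:
  n1: preds {n0,n4}: {n0} ∩ {n0,n1,n3,n4} = {n0}; idom=n0

Frontier:
  n1←n0: walk · to n0
  n1←n4: walk n4→n3→n1 to n0
  DF(n0)=∅
  DF(n1)={n1}
  DF(n2)=∅
  DF(n3)={n1}
  DF(n4)={n1}

DF(n1) = ["n1"]

Answer: ["n1"]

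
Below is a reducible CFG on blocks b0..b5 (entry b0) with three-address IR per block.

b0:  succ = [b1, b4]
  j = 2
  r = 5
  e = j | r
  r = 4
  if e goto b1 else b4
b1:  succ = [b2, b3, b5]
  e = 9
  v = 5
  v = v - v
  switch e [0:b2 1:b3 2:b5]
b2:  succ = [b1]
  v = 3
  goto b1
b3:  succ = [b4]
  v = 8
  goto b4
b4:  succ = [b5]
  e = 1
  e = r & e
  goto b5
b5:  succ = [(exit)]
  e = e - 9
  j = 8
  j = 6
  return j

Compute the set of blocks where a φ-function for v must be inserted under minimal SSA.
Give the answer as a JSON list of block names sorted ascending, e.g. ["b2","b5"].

Answer: ["b1", "b4", "b5"]

Working:
idom tree: b1←b0 b2←b1 b3←b1 b4←b0 b5←b0
Dom∩ at merges:
  b1: preds {b0,b2}: {b0} ∩ {b0,b1,b2} = {b0}; idom=b0
  b4: preds {b0,b3}: {b0} ∩ {b0,b1,b3} = {b0}; idom=b0
  b5: preds {b1,b4}: {b0,b1} ∩ {b0,b4} = {b0}; idom=b0

Frontier:
  b1←b0: walk · to b0
  b1←b2: walk b2→b1 to b0
  b4←b0: walk · to b0
  b4←b3: walk b3→b1 to b0
  b5←b1: walk b1 to b0
  b5←b4: walk b4 to b0
  DF(b0)=∅
  DF(b1)={b1,b4,b5}
  DF(b2)={b1}
  DF(b3)={b4}
  DF(b4)={b5}
  DF(b5)=∅

φ for v: defs {b1,b2,b3}
  DF⁺ = {b1,b4,b5}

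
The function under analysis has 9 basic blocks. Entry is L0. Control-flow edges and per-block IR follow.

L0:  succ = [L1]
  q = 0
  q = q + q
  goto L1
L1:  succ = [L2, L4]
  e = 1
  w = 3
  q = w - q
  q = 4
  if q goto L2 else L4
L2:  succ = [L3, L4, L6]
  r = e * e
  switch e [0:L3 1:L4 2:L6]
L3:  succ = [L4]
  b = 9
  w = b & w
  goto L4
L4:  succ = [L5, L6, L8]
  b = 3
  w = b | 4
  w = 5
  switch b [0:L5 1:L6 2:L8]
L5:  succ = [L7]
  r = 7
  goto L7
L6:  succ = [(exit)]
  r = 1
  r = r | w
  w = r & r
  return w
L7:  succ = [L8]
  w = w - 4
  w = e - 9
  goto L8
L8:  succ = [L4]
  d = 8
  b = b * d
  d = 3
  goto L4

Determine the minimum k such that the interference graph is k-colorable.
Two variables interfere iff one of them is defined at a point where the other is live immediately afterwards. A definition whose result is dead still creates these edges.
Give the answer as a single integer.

def/use:
  L0 def {q} use ∅
  L1 def {e,q,w} use {q}
  L2 def {r} use {e}
  L3 def {b,w} use {w}
  L4 def {b,w} use ∅
  L5 def {r} use ∅
  L6 def {r,w} use {w}
  L7 def {w} use {e,w}
  L8 def {b,d} use {b}

Live sets:
  L0: in=∅ out={q}
  L1: in={q} out={e,w}
  L2: in={e,w} out={e,w}
  L3: in={e,w} out={e}
  L4: in={e} out={b,e,w}
  L5: in={b,e,w} out={b,e,w}
  L6: in={w} out=∅
  L7: in={b,e,w} out={b,e}
  L8: in={b,e} out={e}

Interfere edges:
  b — {d,e,r,w}
  d — {b,e}
  e — {b,d,q,r,w}
  q — {e,w}
  r — {b,e,w}
  w — {b,e,q,r}

Registers:
  {b,e,r,w} pairwise interfere (4-clique) ⇒ χ ≥ 4
  assign b→c1 d→c2 e→c0 q→c1 r→c3 w→c2 — no edge inside a register ⇒ χ ≤ 4
  χ = 4

Answer: 4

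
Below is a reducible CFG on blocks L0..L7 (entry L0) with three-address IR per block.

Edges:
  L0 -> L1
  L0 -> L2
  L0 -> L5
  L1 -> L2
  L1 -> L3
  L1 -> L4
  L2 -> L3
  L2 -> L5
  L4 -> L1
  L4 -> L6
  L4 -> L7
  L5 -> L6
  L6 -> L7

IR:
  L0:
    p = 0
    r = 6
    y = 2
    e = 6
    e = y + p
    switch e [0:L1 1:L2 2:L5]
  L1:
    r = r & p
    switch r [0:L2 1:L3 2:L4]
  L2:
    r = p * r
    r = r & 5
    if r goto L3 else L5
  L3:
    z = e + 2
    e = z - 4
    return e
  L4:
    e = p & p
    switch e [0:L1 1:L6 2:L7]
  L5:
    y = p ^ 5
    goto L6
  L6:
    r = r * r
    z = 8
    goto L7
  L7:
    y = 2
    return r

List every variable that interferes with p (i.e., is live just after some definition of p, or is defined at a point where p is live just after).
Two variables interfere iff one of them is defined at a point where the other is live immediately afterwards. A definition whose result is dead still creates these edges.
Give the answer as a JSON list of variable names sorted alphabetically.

Block summaries:
  L0 def {e,p,r,y} use ∅
  L1 def {r} use {p,r}
  L2 def {r} use {p,r}
  L3 def {e,z} use {e}
  L4 def {e} use {p}
  L5 def {y} use {p}
  L6 def {r,z} use {r}
  L7 def {y} use {r}

Backward fixpoint:
  L0: in=∅ out={e,p,r}
  L1: in={e,p,r} out={e,p,r}
  L2: in={e,p,r} out={e,p,r}
  L3: in={e} out=∅
  L4: in={p,r} out={e,p,r}
  L5: in={p,r} out={r}
  L6: in={r} out={r}
  L7: in={r} out=∅

Interference:
  e: {p,r,y}
  p: {e,r,y}
  r: {e,p,y,z}
  y: {e,p,r}
  z: {r}

N(p) = ["e", "r", "y"]

Answer: ["e", "r", "y"]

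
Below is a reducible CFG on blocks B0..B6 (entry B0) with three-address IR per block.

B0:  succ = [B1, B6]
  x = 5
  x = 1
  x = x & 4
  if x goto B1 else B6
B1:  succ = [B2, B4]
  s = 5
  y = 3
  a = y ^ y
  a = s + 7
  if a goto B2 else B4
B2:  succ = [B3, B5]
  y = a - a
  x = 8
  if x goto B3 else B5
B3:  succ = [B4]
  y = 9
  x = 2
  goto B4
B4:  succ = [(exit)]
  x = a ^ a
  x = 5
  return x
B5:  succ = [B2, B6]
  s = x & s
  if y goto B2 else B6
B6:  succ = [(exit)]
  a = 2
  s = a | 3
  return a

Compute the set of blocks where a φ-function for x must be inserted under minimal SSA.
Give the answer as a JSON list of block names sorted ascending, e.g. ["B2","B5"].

Answer: ["B2", "B4", "B6"]

Working:
idom tree: B1←B0 B2←B1 B3←B2 B4←B1 B5←B2 B6←B0
Dom at joins:
  B2: preds {B1,B5}: {B0,B1} ∩ {B0,B1,B2,B5} = {B0,B1}; idom=B1
  B4: preds {B1,B3}: {B0,B1} ∩ {B0,B1,B2,B3} = {B0,B1}; idom=B1
  B6: preds {B0,B5}: {B0} ∩ {B0,B1,B2,B5} = {B0}; idom=B0

Frontier:
  join B2 pred B1: · stop@B1
  join B2 pred B5: B5→B2 stop@B1
  join B4 pred B1: · stop@B1
  join B4 pred B3: B3→B2 stop@B1
  join B6 pred B0: · stop@B0
  join B6 pred B5: B5→B2→B1 stop@B0
  B0: DF=∅
  B1: DF={B6}
  B2: DF={B2,B4,B6}
  B3: DF={B4}
  B4: DF=∅
  B5: DF={B2,B6}
  B6: DF=∅

φ for x: defs {B0,B2,B3,B4}
  DF⁺ = {B2,B4,B6}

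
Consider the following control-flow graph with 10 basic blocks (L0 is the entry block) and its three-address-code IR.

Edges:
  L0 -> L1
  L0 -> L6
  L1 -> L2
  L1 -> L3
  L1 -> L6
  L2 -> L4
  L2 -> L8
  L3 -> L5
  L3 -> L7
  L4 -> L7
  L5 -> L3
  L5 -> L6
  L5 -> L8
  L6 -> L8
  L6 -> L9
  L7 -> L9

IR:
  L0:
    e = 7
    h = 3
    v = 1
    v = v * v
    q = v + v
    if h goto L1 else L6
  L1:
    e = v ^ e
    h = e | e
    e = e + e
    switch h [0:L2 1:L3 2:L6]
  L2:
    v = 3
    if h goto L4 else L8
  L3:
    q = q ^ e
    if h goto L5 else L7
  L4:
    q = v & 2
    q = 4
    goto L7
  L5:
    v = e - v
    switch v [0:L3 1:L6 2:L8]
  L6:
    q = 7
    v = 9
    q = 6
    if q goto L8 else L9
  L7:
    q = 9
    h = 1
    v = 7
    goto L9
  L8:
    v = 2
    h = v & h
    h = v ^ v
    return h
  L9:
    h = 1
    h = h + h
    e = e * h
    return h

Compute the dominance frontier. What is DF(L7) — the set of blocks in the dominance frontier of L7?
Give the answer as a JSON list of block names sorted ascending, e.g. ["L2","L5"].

Answer: ["L9"]

Derivation:
idom tree: L1←L0 L2←L1 L3←L1 L4←L2 L5←L3 L6←L0 L7←L1 L8←L0 L9←L0
Dom at joins:
  L3: preds {L1,L5}: {L0,L1} ∩ {L0,L1,L3,L5} = {L0,L1}; idom=L1
  L6: preds {L0,L1,L5}: {L0} ∩ {L0,L1} ∩ {L0,L1,L3,L5} = {L0}; idom=L0
  L7: preds {L3,L4}: {L0,L1,L3} ∩ {L0,L1,L2,L4} = {L0,L1}; idom=L1
  L8: preds {L2,L5,L6}: {L0,L1,L2} ∩ {L0,L1,L3,L5} ∩ {L0,L6} = {L0}; idom=L0
  L9: preds {L6,L7}: {L0,L6} ∩ {L0,L1,L7} = {L0}; idom=L0

DF derivation:
  L3←L1: walk · to L1
  L3←L5: walk L5→L3 to L1
  L6←L0: walk · to L0
  L6←L1: walk L1 to L0
  L6←L5: walk L5→L3→L1 to L0
  L7←L3: walk L3 to L1
  L7←L4: walk L4→L2 to L1
  L8←L2: walk L2→L1 to L0
  L8←L5: walk L5→L3→L1 to L0
  L8←L6: walk L6 to L0
  L9←L6: walk L6 to L0
  L9←L7: walk L7→L1 to L0
  L0: DF=∅
  L1: DF={L6,L8,L9}
  L2: DF={L7,L8}
  L3: DF={L3,L6,L7,L8}
  L4: DF={L7}
  L5: DF={L3,L6,L8}
  L6: DF={L8,L9}
  L7: DF={L9}
  L8: DF=∅
  L9: DF=∅

DF(L7) = ["L9"]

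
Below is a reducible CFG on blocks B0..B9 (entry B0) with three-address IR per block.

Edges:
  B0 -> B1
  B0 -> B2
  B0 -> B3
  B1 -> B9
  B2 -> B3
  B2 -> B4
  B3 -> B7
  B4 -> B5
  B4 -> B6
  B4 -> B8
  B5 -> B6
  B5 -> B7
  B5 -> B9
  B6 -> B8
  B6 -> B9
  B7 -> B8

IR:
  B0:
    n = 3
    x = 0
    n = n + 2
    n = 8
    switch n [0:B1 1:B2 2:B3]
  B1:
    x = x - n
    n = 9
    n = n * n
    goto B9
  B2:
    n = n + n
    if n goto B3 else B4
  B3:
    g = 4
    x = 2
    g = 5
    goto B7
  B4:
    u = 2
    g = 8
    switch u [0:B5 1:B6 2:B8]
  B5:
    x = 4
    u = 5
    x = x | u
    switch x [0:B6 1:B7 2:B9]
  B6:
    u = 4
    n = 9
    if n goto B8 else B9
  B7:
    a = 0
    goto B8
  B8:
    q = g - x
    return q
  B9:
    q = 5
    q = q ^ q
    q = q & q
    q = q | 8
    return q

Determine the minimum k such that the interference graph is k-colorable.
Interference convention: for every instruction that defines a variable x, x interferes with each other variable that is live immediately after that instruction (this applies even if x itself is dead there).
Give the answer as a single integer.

Answer: 3

Analysis:
Block summaries:
  B0: {n,x} / ∅
  B1: {n,x} / {n,x}
  B2: {n} / {n}
  B3: {g,x} / ∅
  B4: {g,u} / ∅
  B5: {u,x} / ∅
  B6: {n,u} / ∅
  B7: {a} / ∅
  B8: {q} / {g,x}
  B9: {q} / ∅

Live sets:
  B0: in=∅ out={n,x}
  B1: in={n,x} out=∅
  B2: in={n,x} out={x}
  B3: in=∅ out={g,x}
  B4: in={x} out={g,x}
  B5: in={g} out={g,x}
  B6: in={g,x} out={g,x}
  B7: in={g,x} out={g,x}
  B8: in={g,x} out=∅
  B9: in=∅ out=∅

Interfere edges:
  a↔{g,x}
  g↔{a,n,u,x}
  n↔{g,x}
  q↔∅
  u↔{g,x}
  x↔{a,g,n,u}

Colouring:
  lower bound: {a,g,x} mutually conflict ⇒ χ ≥ 3
  assign a→r2 g→r0 n→r2 q→r0 u→r2 x→r1 — no edge inside a register ⇒ χ ≤ 3
  χ = 3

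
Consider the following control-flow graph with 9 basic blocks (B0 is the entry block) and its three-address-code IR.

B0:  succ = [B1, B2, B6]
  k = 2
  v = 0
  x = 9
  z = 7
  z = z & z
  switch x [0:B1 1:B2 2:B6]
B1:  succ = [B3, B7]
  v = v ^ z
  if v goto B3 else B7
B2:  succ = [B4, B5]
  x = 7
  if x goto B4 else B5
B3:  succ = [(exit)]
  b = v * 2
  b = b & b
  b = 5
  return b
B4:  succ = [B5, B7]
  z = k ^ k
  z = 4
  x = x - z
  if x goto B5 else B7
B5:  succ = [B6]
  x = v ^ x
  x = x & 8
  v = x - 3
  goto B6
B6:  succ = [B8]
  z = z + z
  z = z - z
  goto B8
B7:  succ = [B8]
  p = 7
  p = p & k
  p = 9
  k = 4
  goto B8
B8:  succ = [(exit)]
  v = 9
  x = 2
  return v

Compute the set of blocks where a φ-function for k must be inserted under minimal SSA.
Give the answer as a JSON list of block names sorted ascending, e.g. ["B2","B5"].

idom tree: B1←B0 B2←B0 B3←B1 B4←B2 B5←B2 B6←B0 B7←B0 B8←B0
Join-block Dom:
  B5: preds {B2,B4}: {B0,B2} ∩ {B0,B2,B4} = {B0,B2}; idom=B2
  B6: preds {B0,B5}: {B0} ∩ {B0,B2,B5} = {B0}; idom=B0
  B7: preds {B1,B4}: {B0,B1} ∩ {B0,B2,B4} = {B0}; idom=B0
  B8: preds {B6,B7}: {B0,B6} ∩ {B0,B7} = {B0}; idom=B0

Frontier:
  join B5 pred B2: · stop@B2
  join B5 pred B4: B4 stop@B2
  join B6 pred B0: · stop@B0
  join B6 pred B5: B5→B2 stop@B0
  join B7 pred B1: B1 stop@B0
  join B7 pred B4: B4→B2 stop@B0
  join B8 pred B6: B6 stop@B0
  join B8 pred B7: B7 stop@B0
  B0 → ∅
  B1 → {B7}
  B2 → {B6,B7}
  B3 → ∅
  B4 → {B5,B7}
  B5 → {B6}
  B6 → {B8}
  B7 → {B8}
  B8 → ∅

φ for k: defs {B0,B7}
  DF⁺ = {B8}

Answer: ["B8"]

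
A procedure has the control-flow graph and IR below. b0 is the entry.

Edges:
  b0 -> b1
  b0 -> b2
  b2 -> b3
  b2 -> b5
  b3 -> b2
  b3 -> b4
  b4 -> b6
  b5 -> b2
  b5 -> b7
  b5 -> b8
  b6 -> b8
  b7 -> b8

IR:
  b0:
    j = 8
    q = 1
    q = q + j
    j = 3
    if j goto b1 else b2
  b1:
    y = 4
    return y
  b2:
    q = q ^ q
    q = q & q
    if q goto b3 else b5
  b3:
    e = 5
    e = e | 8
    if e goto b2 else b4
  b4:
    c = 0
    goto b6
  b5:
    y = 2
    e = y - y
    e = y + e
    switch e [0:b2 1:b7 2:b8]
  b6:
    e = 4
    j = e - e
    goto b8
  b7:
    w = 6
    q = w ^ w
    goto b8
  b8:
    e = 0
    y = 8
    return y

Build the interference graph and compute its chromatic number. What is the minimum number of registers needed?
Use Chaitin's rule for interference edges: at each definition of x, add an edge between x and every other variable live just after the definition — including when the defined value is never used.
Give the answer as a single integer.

Block summaries:
  b0: def={j,q} ue=∅
  b1: def={y} ue=∅
  b2: def={q} ue={q}
  b3: def={e} ue=∅
  b4: def={c} ue=∅
  b5: def={e,y} ue=∅
  b6: def={e,j} ue=∅
  b7: def={q,w} ue=∅
  b8: def={e,y} ue=∅

Live sets:
  b0: in=∅ out={q}
  b1: in=∅ out=∅
  b2: in={q} out={q}
  b3: in={q} out={q}
  b4: in=∅ out=∅
  b5: in={q} out={q}
  b6: in=∅ out=∅
  b7: in=∅ out=∅
  b8: in=∅ out=∅

Interfere edges:
  c: ∅
  e: {q,y}
  j: {q}
  q: {e,j,y}
  w: ∅
  y: {e,q}

Colouring:
  {e,q,y} pairwise interfere (3-clique) ⇒ χ ≥ 3
  3-colouring: c0={c,q,w}  c1={e,j}  c2={y}
  χ = 3

Answer: 3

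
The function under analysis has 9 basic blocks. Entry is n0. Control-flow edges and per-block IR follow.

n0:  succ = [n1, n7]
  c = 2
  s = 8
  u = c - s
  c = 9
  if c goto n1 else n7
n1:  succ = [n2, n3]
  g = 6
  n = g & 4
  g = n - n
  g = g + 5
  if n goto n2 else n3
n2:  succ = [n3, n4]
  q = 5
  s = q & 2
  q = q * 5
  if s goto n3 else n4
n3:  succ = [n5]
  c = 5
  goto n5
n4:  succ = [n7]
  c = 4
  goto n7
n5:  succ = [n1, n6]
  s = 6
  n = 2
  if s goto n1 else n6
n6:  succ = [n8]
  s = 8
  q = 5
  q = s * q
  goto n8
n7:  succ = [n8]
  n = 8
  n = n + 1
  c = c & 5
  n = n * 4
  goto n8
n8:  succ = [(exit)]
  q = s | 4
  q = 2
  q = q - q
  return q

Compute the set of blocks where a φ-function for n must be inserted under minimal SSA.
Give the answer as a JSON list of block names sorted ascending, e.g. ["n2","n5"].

Answer: ["n1", "n7", "n8"]

Derivation:
idom tree: n1←n0 n2←n1 n3←n1 n4←n2 n5←n3 n6←n5 n7←n0 n8←n0
Dom at joins:
  n1: preds {n0,n5}: {n0} ∩ {n0,n1,n3,n5} = {n0}; idom=n0
  n3: preds {n1,n2}: {n0,n1} ∩ {n0,n1,n2} = {n0,n1}; idom=n1
  n7: preds {n0,n4}: {n0} ∩ {n0,n1,n2,n4} = {n0}; idom=n0
  n8: preds {n6,n7}: {n0,n1,n3,n5,n6} ∩ {n0,n7} = {n0}; idom=n0

Frontier:
  n1←n0: walk · to n0
  n1←n5: walk n5→n3→n1 to n0
  n3←n1: walk · to n1
  n3←n2: walk n2 to n1
  n7←n0: walk · to n0
  n7←n4: walk n4→n2→n1 to n0
  n8←n6: walk n6→n5→n3→n1 to n0
  n8←n7: walk n7 to n0
  n0 → ∅
  n1 → {n1,n7,n8}
  n2 → {n3,n7}
  n3 → {n1,n8}
  n4 → {n7}
  n5 → {n1,n8}
  n6 → {n8}
  n7 → {n8}
  n8 → ∅

φ for n: defs {n1,n5,n7}
  DF⁺ = {n1,n7,n8}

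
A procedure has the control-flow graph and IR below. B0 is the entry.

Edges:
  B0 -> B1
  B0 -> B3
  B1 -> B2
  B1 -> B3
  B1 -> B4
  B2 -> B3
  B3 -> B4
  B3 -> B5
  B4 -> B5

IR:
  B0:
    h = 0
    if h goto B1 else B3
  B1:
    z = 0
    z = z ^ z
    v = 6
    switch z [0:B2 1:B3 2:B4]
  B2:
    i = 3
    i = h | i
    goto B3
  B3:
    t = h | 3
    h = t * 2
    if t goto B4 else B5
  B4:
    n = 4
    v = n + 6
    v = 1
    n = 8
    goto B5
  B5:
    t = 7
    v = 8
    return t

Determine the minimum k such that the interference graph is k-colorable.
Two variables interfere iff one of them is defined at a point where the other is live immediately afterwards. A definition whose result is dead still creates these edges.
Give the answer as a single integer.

def/use:
  B0: {h} / ∅
  B1: {v,z} / ∅
  B2: {i} / {h}
  B3: {h,t} / {h}
  B4: {n,v} / ∅
  B5: {t,v} / ∅

Backward fixpoint:
  B0: in=∅ out={h}
  B1: in={h} out={h}
  B2: in={h} out={h}
  B3: in={h} out=∅
  B4: in=∅ out=∅
  B5: in=∅ out=∅

Conflict graph:
  h: {i,t,v,z}
  i: {h}
  n: ∅
  t: {h,v}
  v: {h,t,z}
  z: {h,v}

Chromatic number:
  lower bound: {h,t,v} mutually conflict ⇒ χ ≥ 3
  3-colouring: c0={h,n}  c1={i,v}  c2={t,z}
  χ = 3

Answer: 3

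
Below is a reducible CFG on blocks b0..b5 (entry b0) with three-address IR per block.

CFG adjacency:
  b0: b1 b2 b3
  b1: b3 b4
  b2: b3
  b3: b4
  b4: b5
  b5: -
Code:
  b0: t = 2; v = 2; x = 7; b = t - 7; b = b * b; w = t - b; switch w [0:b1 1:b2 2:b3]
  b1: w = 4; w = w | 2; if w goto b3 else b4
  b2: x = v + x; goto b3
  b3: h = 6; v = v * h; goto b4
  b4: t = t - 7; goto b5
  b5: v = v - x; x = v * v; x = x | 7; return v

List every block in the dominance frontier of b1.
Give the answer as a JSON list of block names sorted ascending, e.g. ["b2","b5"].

idom tree: b1←b0 b2←b0 b3←b0 b4←b0 b5←b4
Dom at joins:
  b3: preds {b0,b1,b2}: {b0} ∩ {b0,b1} ∩ {b0,b2} = {b0}; idom=b0
  b4: preds {b1,b3}: {b0,b1} ∩ {b0,b3} = {b0}; idom=b0

DF derivation:
  join b3 pred b0: · stop@b0
  join b3 pred b1: b1 stop@b0
  join b3 pred b2: b2 stop@b0
  join b4 pred b1: b1 stop@b0
  join b4 pred b3: b3 stop@b0
  b0 → ∅
  b1 → {b3,b4}
  b2 → {b3}
  b3 → {b4}
  b4 → ∅
  b5 → ∅

DF(b1) = ["b3", "b4"]

Answer: ["b3", "b4"]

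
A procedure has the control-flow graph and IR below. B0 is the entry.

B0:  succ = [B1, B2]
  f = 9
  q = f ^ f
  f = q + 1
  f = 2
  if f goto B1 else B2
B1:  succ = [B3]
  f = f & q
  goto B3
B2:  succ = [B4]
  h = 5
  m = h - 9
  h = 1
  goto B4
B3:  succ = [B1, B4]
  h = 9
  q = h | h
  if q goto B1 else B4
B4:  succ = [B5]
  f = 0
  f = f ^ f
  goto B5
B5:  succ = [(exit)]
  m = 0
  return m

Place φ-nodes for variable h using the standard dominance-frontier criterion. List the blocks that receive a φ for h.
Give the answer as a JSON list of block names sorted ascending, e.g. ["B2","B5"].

Answer: ["B1", "B4"]

Working:
idom tree: B1←B0 B2←B0 B3←B1 B4←B0 B5←B4
Join-block Dom:
  B1: preds {B0,B3}: {B0} ∩ {B0,B1,B3} = {B0}; idom=B0
  B4: preds {B2,B3}: {B0,B2} ∩ {B0,B1,B3} = {B0}; idom=B0

DF walk-up:
  join B1 pred B0: · stop@B0
  join B1 pred B3: B3→B1 stop@B0
  join B4 pred B2: B2 stop@B0
  join B4 pred B3: B3→B1 stop@B0
  B0 → ∅
  B1 → {B1,B4}
  B2 → {B4}
  B3 → {B1,B4}
  B4 → ∅
  B5 → ∅

φ for h: defs {B2,B3}
  DF⁺ = {B1,B4}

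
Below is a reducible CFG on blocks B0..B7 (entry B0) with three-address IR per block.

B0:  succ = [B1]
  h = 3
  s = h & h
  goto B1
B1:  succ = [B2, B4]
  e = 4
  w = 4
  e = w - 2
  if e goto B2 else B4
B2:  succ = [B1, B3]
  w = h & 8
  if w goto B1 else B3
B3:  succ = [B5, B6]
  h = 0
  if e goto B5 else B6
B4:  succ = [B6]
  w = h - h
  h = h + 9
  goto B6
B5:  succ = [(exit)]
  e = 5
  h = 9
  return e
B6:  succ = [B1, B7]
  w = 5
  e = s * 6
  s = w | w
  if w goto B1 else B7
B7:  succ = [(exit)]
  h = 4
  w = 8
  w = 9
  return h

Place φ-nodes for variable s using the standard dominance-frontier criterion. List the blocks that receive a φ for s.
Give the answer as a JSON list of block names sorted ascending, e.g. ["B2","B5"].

Answer: ["B1"]

Derivation:
idom tree: B1←B0 B2←B1 B3←B2 B4←B1 B5←B3 B6←B1 B7←B6
Dom at joins:
  B1: preds {B0,B2,B6}: {B0} ∩ {B0,B1,B2} ∩ {B0,B1,B6} = {B0}; idom=B0
  B6: preds {B3,B4}: {B0,B1,B2,B3} ∩ {B0,B1,B4} = {B0,B1}; idom=B1

DF derivation:
  join B1 pred B0: · stop@B0
  join B1 pred B2: B2→B1 stop@B0
  join B1 pred B6: B6→B1 stop@B0
  join B6 pred B3: B3→B2 stop@B1
  join B6 pred B4: B4 stop@B1
  B0: DF=∅
  B1: DF={B1}
  B2: DF={B1,B6}
  B3: DF={B6}
  B4: DF={B6}
  B5: DF=∅
  B6: DF={B1}
  B7: DF=∅

φ for s: defs {B0,B6}
  DF⁺ = {B1}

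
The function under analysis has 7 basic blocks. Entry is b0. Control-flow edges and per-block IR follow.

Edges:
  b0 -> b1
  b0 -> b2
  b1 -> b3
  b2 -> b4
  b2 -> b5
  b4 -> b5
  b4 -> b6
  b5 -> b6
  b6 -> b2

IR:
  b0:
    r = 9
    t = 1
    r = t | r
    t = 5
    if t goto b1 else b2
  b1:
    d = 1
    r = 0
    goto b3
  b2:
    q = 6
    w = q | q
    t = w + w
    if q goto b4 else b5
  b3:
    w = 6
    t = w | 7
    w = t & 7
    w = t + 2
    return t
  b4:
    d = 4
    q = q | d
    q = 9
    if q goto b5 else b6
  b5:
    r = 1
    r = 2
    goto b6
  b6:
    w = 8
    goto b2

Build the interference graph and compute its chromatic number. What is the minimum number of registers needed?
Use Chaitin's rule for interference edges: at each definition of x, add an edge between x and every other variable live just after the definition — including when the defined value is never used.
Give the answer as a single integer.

Answer: 3

Analysis:
def/use:
  b0 def {r,t} use ∅
  b1 def {d,r} use ∅
  b2 def {q,t,w} use ∅
  b3 def {t,w} use ∅
  b4 def {d,q} use {q}
  b5 def {r} use ∅
  b6 def {w} use ∅

Live sets:
  b0: in=∅ out=∅
  b1: in=∅ out=∅
  b2: in=∅ out={q}
  b3: in=∅ out=∅
  b4: in={q} out=∅
  b5: in=∅ out=∅
  b6: in=∅ out=∅

Interference:
  d↔{q}
  q↔{d,t,w}
  r↔{t}
  t↔{q,r,w}
  w↔{q,t}

Colouring:
  lower bound: {q,t,w} mutually conflict ⇒ χ ≥ 3
  3-colouring: r0={q,r}  r1={d,t}  r2={w}
  χ = 3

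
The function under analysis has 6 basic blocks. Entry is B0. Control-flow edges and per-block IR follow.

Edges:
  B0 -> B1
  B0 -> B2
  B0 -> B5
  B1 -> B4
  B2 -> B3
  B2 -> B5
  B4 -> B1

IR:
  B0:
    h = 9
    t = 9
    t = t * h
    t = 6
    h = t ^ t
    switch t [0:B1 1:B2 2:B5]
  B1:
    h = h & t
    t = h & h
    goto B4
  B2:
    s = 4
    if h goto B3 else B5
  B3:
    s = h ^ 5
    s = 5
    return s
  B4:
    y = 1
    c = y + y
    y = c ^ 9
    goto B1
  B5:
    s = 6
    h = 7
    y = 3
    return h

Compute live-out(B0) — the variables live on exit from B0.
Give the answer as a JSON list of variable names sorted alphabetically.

Block summaries:
  B0 def {h,t} use ∅
  B1 def {h,t} use {h,t}
  B2 def {s} use {h}
  B3 def {s} use {h}
  B4 def {c,y} use ∅
  B5 def {h,s,y} use ∅

Backward fixpoint:
  B0 li=∅ lo={h,t}
  B1 li={h,t} lo={h,t}
  B2 li={h} lo={h}
  B3 li={h} lo=∅
  B4 li={h,t} lo={h,t}
  B5 li=∅ lo=∅

live-out(B0) = ["h", "t"]

Answer: ["h", "t"]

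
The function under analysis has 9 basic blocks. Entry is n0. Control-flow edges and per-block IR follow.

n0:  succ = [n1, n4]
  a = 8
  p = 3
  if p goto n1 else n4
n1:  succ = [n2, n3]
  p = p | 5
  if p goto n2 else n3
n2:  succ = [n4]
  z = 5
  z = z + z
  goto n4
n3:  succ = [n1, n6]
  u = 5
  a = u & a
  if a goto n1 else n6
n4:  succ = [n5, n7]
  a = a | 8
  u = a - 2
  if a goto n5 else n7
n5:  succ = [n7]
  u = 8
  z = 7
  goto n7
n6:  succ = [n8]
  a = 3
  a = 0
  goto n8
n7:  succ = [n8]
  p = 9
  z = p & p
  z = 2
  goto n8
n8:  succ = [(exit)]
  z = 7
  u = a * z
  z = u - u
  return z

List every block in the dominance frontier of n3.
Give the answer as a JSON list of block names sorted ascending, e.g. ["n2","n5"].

Answer: ["n1", "n8"]

Derivation:
idom tree: n1←n0 n2←n1 n3←n1 n4←n0 n5←n4 n6←n3 n7←n4 n8←n0
Dom at joins:
  n1: preds {n0,n3}: {n0} ∩ {n0,n1,n3} = {n0}; idom=n0
  n4: preds {n0,n2}: {n0} ∩ {n0,n1,n2} = {n0}; idom=n0
  n7: preds {n4,n5}: {n0,n4} ∩ {n0,n4,n5} = {n0,n4}; idom=n4
  n8: preds {n6,n7}: {n0,n1,n3,n6} ∩ {n0,n4,n7} = {n0}; idom=n0

DF walk-up:
  join n1 pred n0: · stop@n0
  join n1 pred n3: n3→n1 stop@n0
  join n4 pred n0: · stop@n0
  join n4 pred n2: n2→n1 stop@n0
  join n7 pred n4: · stop@n4
  join n7 pred n5: n5 stop@n4
  join n8 pred n6: n6→n3→n1 stop@n0
  join n8 pred n7: n7→n4 stop@n0
  n0 → ∅
  n1 → {n1,n4,n8}
  n2 → {n4}
  n3 → {n1,n8}
  n4 → {n8}
  n5 → {n7}
  n6 → {n8}
  n7 → {n8}
  n8 → ∅

DF(n3) = ["n1", "n8"]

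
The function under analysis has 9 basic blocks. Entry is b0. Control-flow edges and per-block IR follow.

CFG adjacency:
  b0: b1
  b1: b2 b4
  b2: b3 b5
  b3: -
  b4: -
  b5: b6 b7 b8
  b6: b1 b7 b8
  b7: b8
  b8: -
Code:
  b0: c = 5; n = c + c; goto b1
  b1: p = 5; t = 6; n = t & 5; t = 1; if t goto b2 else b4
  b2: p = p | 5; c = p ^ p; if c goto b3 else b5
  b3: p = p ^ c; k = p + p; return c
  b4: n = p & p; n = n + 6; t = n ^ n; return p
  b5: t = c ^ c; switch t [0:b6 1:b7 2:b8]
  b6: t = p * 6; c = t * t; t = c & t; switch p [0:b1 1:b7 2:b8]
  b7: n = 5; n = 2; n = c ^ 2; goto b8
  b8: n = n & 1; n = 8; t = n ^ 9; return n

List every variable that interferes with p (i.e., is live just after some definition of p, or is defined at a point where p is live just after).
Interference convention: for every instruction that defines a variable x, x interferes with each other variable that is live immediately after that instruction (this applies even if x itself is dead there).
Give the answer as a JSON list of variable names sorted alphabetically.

def/use:
  b0: def={c,n} ue=∅
  b1: def={n,p,t} ue=∅
  b2: def={c,p} ue={p}
  b3: def={k,p} ue={c,p}
  b4: def={n,t} ue={p}
  b5: def={t} ue={c}
  b6: def={c,t} ue={p}
  b7: def={n} ue={c}
  b8: def={n,t} ue={n}

Backward fixpoint:
  b0 li=∅ lo=∅
  b1 li=∅ lo={n,p}
  b2 li={n,p} lo={c,n,p}
  b3 li={c,p} lo=∅
  b4 li={p} lo=∅
  b5 li={c,n,p} lo={c,n,p}
  b6 li={n,p} lo={c,n}
  b7 li={c} lo={n}
  b8 li={n} lo=∅

Interference:
  c — {k,n,p,t}
  k — {c}
  n — {c,p,t}
  p — {c,n,t}
  t — {c,n,p}

N(p) = ["c", "n", "t"]

Answer: ["c", "n", "t"]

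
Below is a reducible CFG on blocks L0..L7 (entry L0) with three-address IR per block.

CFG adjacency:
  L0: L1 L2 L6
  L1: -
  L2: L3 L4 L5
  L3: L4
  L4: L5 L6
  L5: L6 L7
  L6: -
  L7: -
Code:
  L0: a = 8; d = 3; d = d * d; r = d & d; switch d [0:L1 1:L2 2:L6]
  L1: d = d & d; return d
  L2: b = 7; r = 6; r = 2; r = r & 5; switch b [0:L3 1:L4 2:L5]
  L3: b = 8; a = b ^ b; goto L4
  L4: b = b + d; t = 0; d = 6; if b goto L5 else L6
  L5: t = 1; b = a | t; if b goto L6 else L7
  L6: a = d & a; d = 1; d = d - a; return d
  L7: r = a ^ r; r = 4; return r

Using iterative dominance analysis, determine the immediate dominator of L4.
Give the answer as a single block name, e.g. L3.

idom tree: L1←L0 L2←L0 L3←L2 L4←L2 L5←L2 L6←L0 L7←L5
Dom at joins:
  L4: preds {L2,L3}: {L0,L2} ∩ {L0,L2,L3} = {L0,L2}; idom=L2
  L5: preds {L2,L4}: {L0,L2} ∩ {L0,L2,L4} = {L0,L2}; idom=L2
  L6: preds {L0,L4,L5}: {L0} ∩ {L0,L2,L4} ∩ {L0,L2,L5} = {L0}; idom=L0

idom(L4) = L2

Answer: L2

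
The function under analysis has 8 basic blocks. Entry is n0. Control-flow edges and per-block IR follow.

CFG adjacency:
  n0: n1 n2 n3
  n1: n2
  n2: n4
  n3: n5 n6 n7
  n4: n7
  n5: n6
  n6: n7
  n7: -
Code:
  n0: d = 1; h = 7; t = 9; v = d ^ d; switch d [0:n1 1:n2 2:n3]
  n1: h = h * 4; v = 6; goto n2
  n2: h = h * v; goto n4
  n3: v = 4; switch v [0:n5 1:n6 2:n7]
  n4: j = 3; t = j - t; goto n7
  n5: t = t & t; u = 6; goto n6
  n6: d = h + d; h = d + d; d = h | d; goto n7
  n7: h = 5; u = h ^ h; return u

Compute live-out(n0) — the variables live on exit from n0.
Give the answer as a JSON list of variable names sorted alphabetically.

def/use:
  n0: def={d,h,t,v} ue=∅
  n1: def={h,v} ue={h}
  n2: def={h} ue={h,v}
  n3: def={v} ue=∅
  n4: def={j,t} ue={t}
  n5: def={t,u} ue={t}
  n6: def={d,h} ue={d,h}
  n7: def={h,u} ue=∅

Live sets:
  n0: in=∅ out={d,h,t,v}
  n1: in={h,t} out={h,t,v}
  n2: in={h,t,v} out={t}
  n3: in={d,h,t} out={d,h,t}
  n4: in={t} out=∅
  n5: in={d,h,t} out={d,h}
  n6: in={d,h} out=∅
  n7: in=∅ out=∅

live-out(n0) = ["d", "h", "t", "v"]

Answer: ["d", "h", "t", "v"]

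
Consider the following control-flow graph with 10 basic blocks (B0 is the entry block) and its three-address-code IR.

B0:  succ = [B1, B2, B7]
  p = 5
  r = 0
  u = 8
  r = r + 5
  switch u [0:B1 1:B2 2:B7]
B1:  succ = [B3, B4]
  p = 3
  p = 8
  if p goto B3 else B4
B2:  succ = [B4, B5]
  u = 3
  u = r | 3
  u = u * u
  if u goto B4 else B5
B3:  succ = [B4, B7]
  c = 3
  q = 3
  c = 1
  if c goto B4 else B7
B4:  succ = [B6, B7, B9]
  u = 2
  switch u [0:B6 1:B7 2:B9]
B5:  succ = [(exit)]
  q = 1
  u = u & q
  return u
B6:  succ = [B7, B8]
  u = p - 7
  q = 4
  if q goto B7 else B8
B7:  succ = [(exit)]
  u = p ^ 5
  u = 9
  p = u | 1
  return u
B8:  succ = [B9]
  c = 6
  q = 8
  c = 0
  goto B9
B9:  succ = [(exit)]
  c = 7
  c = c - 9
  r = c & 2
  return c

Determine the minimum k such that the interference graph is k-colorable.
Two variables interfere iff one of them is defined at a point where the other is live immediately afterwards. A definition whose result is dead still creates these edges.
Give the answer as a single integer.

Block summaries:
  B0 def {p,r,u} use ∅
  B1 def {p} use ∅
  B2 def {u} use {r}
  B3 def {c,q} use ∅
  B4 def {u} use ∅
  B5 def {q,u} use {u}
  B6 def {q,u} use {p}
  B7 def {p,u} use {p}
  B8 def {c,q} use ∅
  B9 def {c,r} use ∅

Liveness:
  B0: in=∅ out={p,r}
  B1: in=∅ out={p}
  B2: in={p,r} out={p,u}
  B3: in={p} out={p}
  B4: in={p} out={p}
  B5: in={u} out=∅
  B6: in={p} out={p}
  B7: in={p} out=∅
  B8: in=∅ out=∅
  B9: in=∅ out=∅

Conflict graph:
  c — {p,r}
  p — {c,q,r,u}
  q — {p,u}
  r — {c,p,u}
  u — {p,q,r}

Chromatic number:
  {c,p,r} pairwise interfere (3-clique) ⇒ χ ≥ 3
  assign c→r2 p→r0 q→r1 r→r1 u→r2 — no edge inside a register ⇒ χ ≤ 3
  χ = 3

Answer: 3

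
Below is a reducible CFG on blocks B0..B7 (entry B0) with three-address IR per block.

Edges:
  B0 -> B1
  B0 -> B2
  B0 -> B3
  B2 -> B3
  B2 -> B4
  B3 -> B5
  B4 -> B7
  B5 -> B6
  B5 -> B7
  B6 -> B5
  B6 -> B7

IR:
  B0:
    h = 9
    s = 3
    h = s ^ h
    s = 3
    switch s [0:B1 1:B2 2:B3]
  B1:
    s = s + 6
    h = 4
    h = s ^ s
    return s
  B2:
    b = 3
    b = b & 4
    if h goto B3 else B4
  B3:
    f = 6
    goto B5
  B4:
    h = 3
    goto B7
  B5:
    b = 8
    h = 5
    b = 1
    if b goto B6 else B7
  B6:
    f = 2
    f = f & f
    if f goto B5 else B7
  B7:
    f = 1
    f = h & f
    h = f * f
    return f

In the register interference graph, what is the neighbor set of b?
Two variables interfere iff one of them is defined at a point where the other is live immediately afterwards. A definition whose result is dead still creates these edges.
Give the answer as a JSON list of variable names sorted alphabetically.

Answer: ["h"]

Derivation:
Block summaries:
  B0 def {h,s} use ∅
  B1 def {h,s} use {s}
  B2 def {b} use {h}
  B3 def {f} use ∅
  B4 def {h} use ∅
  B5 def {b,h} use ∅
  B6 def {f} use ∅
  B7 def {f,h} use {h}

Liveness:
  live B0: ∅→{h,s}
  live B1: {s}→∅
  live B2: {h}→∅
  live B3: ∅→∅
  live B4: ∅→{h}
  live B5: ∅→{h}
  live B6: {h}→{h}
  live B7: {h}→∅

Conflict graph:
  b: {h}
  f: {h}
  h: {b,f,s}
  s: {h}

N(b) = ["h"]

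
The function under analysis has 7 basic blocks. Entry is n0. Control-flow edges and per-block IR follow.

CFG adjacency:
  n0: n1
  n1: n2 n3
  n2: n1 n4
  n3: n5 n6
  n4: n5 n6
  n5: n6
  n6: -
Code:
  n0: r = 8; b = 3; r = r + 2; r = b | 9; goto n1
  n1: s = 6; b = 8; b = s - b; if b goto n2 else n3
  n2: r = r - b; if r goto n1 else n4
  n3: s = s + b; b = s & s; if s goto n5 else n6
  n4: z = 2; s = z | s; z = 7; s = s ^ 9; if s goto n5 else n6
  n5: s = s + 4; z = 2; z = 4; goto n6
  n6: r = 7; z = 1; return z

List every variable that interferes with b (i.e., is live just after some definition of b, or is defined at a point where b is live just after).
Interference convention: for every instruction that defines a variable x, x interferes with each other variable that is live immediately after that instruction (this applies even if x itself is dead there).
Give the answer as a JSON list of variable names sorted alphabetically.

Per-block:
  n0: {b,r} / ∅
  n1: {b,s} / ∅
  n2: {r} / {b,r}
  n3: {b,s} / {b,s}
  n4: {s,z} / {s}
  n5: {s,z} / {s}
  n6: {r,z} / ∅

Liveness:
  n0 li=∅ lo={r}
  n1 li={r} lo={b,r,s}
  n2 li={b,r,s} lo={r,s}
  n3 li={b,s} lo={s}
  n4 li={s} lo={s}
  n5 li={s} lo=∅
  n6 li=∅ lo=∅

Conflict graph:
  b: {r,s}
  r: {b,s}
  s: {b,r,z}
  z: {s}

N(b) = ["r", "s"]

Answer: ["r", "s"]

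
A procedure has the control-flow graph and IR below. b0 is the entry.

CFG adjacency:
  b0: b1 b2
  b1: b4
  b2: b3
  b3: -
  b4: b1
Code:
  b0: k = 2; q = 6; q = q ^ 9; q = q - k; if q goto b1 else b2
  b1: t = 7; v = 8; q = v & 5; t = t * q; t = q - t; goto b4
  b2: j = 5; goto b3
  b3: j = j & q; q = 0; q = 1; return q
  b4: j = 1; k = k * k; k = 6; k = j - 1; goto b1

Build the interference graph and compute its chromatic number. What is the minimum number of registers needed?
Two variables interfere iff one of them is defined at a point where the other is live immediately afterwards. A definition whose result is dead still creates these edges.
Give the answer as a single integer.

Answer: 3

Derivation:
Block summaries:
  b0: def={k,q} ue=∅
  b1: def={q,t,v} ue=∅
  b2: def={j} ue=∅
  b3: def={j,q} ue={j,q}
  b4: def={j,k} ue={k}

Liveness:
  b0 li=∅ lo={k,q}
  b1 li={k} lo={k}
  b2 li={q} lo={j,q}
  b3 li={j,q} lo=∅
  b4 li={k} lo={k}

Interference:
  j — {k,q}
  k — {j,q,t,v}
  q — {j,k,t}
  t — {k,q,v}
  v — {k,t}

Colouring:
  lower bound: {j,k,q} mutually conflict ⇒ χ ≥ 3
  assign j→r2 k→r0 q→r1 t→r2 v→r1 — no edge inside a register ⇒ χ ≤ 3
  χ = 3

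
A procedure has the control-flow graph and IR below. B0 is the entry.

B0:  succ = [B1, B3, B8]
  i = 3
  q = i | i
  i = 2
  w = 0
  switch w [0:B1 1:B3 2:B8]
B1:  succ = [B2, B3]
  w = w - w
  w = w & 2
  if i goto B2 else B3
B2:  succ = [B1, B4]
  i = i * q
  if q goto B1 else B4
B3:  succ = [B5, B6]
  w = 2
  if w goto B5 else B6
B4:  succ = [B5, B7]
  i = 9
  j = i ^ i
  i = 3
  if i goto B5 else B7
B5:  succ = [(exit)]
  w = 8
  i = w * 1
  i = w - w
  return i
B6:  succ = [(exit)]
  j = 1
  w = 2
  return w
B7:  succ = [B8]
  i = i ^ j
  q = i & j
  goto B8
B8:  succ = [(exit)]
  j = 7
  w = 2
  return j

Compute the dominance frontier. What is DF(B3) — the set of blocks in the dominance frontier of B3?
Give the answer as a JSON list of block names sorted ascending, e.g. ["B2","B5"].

Answer: ["B5"]

Derivation:
idom tree: B1←B0 B2←B1 B3←B0 B4←B2 B5←B0 B6←B3 B7←B4 B8←B0
Join-block Dom:
  B1: preds {B0,B2}: {B0} ∩ {B0,B1,B2} = {B0}; idom=B0
  B3: preds {B0,B1}: {B0} ∩ {B0,B1} = {B0}; idom=B0
  B5: preds {B3,B4}: {B0,B3} ∩ {B0,B1,B2,B4} = {B0}; idom=B0
  B8: preds {B0,B7}: {B0} ∩ {B0,B1,B2,B4,B7} = {B0}; idom=B0

Frontier:
  join B1 pred B0: · stop@B0
  join B1 pred B2: B2→B1 stop@B0
  join B3 pred B0: · stop@B0
  join B3 pred B1: B1 stop@B0
  join B5 pred B3: B3 stop@B0
  join B5 pred B4: B4→B2→B1 stop@B0
  join B8 pred B0: · stop@B0
  join B8 pred B7: B7→B4→B2→B1 stop@B0
  B0 → ∅
  B1 → {B1,B3,B5,B8}
  B2 → {B1,B5,B8}
  B3 → {B5}
  B4 → {B5,B8}
  B5 → ∅
  B6 → ∅
  B7 → {B8}
  B8 → ∅

DF(B3) = ["B5"]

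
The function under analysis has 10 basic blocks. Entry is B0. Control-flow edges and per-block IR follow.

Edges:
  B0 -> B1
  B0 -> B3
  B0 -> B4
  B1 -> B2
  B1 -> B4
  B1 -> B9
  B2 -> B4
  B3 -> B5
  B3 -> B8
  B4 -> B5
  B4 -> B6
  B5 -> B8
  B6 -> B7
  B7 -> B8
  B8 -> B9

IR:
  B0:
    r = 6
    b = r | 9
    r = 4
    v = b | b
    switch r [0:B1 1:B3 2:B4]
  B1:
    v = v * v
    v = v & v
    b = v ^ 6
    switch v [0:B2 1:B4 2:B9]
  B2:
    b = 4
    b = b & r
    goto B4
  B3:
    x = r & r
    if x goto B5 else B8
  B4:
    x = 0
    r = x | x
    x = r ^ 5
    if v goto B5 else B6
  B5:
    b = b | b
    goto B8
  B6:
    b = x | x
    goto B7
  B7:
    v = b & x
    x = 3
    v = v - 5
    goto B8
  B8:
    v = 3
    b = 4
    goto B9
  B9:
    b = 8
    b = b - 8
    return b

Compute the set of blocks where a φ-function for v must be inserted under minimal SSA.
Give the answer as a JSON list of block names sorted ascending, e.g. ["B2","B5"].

idom tree: B1←B0 B2←B1 B3←B0 B4←B0 B5←B0 B6←B4 B7←B6 B8←B0 B9←B0
Join-block Dom:
  B4: preds {B0,B1,B2}: {B0} ∩ {B0,B1} ∩ {B0,B1,B2} = {B0}; idom=B0
  B5: preds {B3,B4}: {B0,B3} ∩ {B0,B4} = {B0}; idom=B0
  B8: preds {B3,B5,B7}: {B0,B3} ∩ {B0,B5} ∩ {B0,B4,B6,B7} = {B0}; idom=B0
  B9: preds {B1,B8}: {B0,B1} ∩ {B0,B8} = {B0}; idom=B0

DF derivation:
  join B4 pred B0: · stop@B0
  join B4 pred B1: B1 stop@B0
  join B4 pred B2: B2→B1 stop@B0
  join B5 pred B3: B3 stop@B0
  join B5 pred B4: B4 stop@B0
  join B8 pred B3: B3 stop@B0
  join B8 pred B5: B5 stop@B0
  join B8 pred B7: B7→B6→B4 stop@B0
  join B9 pred B1: B1 stop@B0
  join B9 pred B8: B8 stop@B0
  B0: DF=∅
  B1: DF={B4,B9}
  B2: DF={B4}
  B3: DF={B5,B8}
  B4: DF={B5,B8}
  B5: DF={B8}
  B6: DF={B8}
  B7: DF={B8}
  B8: DF={B9}
  B9: DF=∅

φ for v: defs {B0,B1,B7,B8}
  DF⁺ = {B4,B5,B8,B9}

Answer: ["B4", "B5", "B8", "B9"]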